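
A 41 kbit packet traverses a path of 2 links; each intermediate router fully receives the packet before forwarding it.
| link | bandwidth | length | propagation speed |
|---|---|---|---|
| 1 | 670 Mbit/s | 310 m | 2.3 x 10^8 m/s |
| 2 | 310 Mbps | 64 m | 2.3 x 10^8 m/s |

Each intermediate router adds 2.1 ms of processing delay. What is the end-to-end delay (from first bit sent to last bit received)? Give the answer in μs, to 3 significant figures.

L = 41000 bits.
Transmission delays (L/R per hop): 61.194, 132.258 μs; sum = 193.452 μs.
Propagation delays (d/s per hop): 1.34783, 0.278261 μs; sum = 1.62609 μs.
Processing at 1 router(s): 1 × 2.1 ms = 2100 μs.
End-to-end = 2300 μs.

2300 μs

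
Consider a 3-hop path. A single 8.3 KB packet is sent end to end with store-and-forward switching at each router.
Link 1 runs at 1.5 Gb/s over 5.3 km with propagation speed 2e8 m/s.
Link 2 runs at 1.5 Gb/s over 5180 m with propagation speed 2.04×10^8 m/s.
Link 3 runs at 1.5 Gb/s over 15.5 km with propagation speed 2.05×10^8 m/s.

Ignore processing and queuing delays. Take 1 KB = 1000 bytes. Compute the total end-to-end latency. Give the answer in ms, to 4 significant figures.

L = 66400 bits.
Transmission delay per hop = L/R = 66400/1500000000 = 0.0442667 ms; 3 hops → 0.1328 ms.
Propagation delays (d/s per hop): 0.0265, 0.0253922, 0.0756098 ms; sum = 0.127502 ms.
End-to-end = 0.2603 ms.

0.2603 ms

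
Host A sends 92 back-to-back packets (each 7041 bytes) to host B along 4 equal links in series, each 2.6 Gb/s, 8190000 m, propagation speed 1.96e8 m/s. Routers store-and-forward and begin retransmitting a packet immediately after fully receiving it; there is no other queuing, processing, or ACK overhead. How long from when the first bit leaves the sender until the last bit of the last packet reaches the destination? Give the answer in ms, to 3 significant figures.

Per-hop transmission t_tx = L/R = 56328/2600000000 = 0.0216646 ms.
Per-hop propagation t_prop = 8190000/196000000 = 41.7857 ms.
Pipeline fill: first packet needs 4·t_tx to clear all hops; remaining 91 packets each add one t_tx.
Total = (4+92-1)·t_tx + 4·t_prop = 95·0.0216646 + 4·41.7857 = 169 ms.

169 ms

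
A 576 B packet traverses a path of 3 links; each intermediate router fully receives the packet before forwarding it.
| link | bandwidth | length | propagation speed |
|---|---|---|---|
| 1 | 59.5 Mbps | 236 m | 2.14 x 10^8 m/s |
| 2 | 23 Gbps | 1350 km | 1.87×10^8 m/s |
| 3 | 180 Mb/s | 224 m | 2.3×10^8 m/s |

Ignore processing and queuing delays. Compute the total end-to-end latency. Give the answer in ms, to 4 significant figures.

L = 576 × 8 = 4608 bits.
Transmission delays (L/R per hop): 0.0774454, 0.000200348, 0.0256 ms; sum = 0.103246 ms.
Propagation delays (d/s per hop): 0.0011028, 7.21925, 0.000973913 ms; sum = 7.22133 ms.
End-to-end = 7.325 ms.

7.325 ms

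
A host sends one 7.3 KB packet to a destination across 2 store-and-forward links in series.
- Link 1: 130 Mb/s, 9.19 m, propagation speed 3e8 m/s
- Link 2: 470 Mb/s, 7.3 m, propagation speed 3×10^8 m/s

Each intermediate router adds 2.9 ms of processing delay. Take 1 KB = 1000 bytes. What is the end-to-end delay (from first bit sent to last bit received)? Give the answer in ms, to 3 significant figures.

L = 58400 bits.
Transmission delays (L/R per hop): 0.449231, 0.124255 ms; sum = 0.573486 ms.
Propagation delays (d/s per hop): 3.06333e-05, 2.43333e-05 ms; sum = 5.49667e-05 ms.
Processing at 1 router(s): 1 × 2.9 ms = 2.9 ms.
End-to-end = 3.47 ms.

3.47 ms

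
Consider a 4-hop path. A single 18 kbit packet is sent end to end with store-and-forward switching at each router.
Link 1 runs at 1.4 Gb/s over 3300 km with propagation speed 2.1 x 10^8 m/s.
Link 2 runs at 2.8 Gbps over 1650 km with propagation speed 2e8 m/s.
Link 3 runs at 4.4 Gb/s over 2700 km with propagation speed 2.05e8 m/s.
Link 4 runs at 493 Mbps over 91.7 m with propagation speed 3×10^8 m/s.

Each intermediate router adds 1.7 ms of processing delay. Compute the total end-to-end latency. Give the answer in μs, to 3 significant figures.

L = 18000 bits.
Transmission delays (L/R per hop): 12.8571, 6.42857, 4.09091, 36.5112 μs; sum = 59.8878 μs.
Propagation delays (d/s per hop): 15714.3, 8250, 13170.7, 0.305667 μs; sum = 37135.3 μs.
Processing at 3 router(s): 3 × 1.7 ms = 5100 μs.
End-to-end = 42300 μs.

42300 μs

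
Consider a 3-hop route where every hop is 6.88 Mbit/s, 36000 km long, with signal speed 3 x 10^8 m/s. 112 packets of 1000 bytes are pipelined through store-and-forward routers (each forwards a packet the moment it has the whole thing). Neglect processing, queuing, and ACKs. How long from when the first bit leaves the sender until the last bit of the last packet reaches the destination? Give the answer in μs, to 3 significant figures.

Per-hop transmission t_tx = L/R = 8000/6880000 = 1162.79 μs.
Per-hop propagation t_prop = 36000000/300000000 = 120000 μs.
Pipeline fill: first packet needs 3·t_tx to clear all hops; remaining 111 packets each add one t_tx.
Total = (3+112-1)·t_tx + 3·t_prop = 114·1162.79 + 3·120000 = 493000 μs.

493000 μs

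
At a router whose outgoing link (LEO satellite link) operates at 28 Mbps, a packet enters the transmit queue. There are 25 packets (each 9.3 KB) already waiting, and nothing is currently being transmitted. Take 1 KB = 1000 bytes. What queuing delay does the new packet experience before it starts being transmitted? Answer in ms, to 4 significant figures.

Each queued packet: L/R = 74400/28000000 = 2.65714 ms.
25 queued → 66.4286 ms.
Queuing delay = 66.43 ms.

66.43 ms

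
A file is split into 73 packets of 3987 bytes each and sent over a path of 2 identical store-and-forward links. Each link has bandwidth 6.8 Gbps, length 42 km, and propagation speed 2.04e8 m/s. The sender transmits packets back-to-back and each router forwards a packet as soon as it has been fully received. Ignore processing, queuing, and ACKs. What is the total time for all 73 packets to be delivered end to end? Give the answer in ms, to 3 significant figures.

0.759 ms

Per-hop transmission t_tx = L/R = 31896/6800000000 = 0.00469059 ms.
Per-hop propagation t_prop = 42000/204000000 = 0.205882 ms.
Pipeline fill: first packet needs 2·t_tx to clear all hops; remaining 72 packets each add one t_tx.
Total = (2+73-1)·t_tx + 2·t_prop = 74·0.00469059 + 2·0.205882 = 0.759 ms.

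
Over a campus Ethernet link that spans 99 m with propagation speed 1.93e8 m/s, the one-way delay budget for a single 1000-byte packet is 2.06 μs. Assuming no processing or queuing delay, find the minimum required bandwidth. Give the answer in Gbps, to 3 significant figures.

L = 8000 bits.
Propagation delay = 99 / 193000000 = 0.512953 μs.
Transmission budget = 2.06 − 0.512953 = 1.54705 μs.
R ≥ L / t_tx = 8000 bits / 1.54705e-06 s = 5.17 Gbps.

5.17 Gbps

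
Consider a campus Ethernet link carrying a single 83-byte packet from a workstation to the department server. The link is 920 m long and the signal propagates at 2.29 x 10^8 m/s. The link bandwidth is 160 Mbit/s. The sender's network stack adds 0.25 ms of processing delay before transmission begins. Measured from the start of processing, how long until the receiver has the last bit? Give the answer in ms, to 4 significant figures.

0.2582 ms

L = 83 × 8 = 664 bits.
Transmission delay = L/R = 664 / 160000000 = 0.00415 ms.
Propagation delay = d/s = 920 m / 229000000 m/s = 0.00401747 ms.
Plus processing delay 0.25 ms = 0.25 ms.
Total = 0.2582 ms.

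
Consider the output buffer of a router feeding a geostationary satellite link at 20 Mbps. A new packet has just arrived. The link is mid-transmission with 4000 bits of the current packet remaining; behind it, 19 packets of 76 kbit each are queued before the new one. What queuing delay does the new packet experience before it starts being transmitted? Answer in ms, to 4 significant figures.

Each queued packet: L/R = 76000/20000000 = 3.8 ms.
19 queued → 72.2 ms.
Plus remaining 4000 bits of current packet: 0.2 ms.
Queuing delay = 72.40 ms.

72.40 ms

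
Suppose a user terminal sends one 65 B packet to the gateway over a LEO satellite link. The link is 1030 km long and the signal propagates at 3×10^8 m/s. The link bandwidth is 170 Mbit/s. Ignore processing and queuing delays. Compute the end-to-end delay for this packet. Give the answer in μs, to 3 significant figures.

L = 65 × 8 = 520 bits.
Transmission delay = L/R = 520 / 170000000 = 3.05882 μs.
Propagation delay = d/s = 1030000 m / 300000000 m/s = 3433.33 μs.
Total = 3440 μs.

3440 μs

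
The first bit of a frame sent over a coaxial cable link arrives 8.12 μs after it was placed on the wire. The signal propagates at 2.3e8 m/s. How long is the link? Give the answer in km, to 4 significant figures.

1.868 km

d = s × t_prop = 2.3e+08 × 8.12e-06 = 1.868 km.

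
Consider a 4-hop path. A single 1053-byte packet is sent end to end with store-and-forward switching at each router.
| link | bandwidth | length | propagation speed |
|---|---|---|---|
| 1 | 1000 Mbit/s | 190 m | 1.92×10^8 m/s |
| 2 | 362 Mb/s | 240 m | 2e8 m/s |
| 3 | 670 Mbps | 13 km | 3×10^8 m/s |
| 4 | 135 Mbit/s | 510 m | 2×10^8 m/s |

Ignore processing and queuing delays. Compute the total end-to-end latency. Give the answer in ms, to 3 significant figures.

0.155 ms

L = 1053 × 8 = 8424 bits.
Transmission delays (L/R per hop): 0.008424, 0.0232707, 0.0125731, 0.0624 ms; sum = 0.106668 ms.
Propagation delays (d/s per hop): 0.000989583, 0.0012, 0.0433333, 0.00255 ms; sum = 0.0480729 ms.
End-to-end = 0.155 ms.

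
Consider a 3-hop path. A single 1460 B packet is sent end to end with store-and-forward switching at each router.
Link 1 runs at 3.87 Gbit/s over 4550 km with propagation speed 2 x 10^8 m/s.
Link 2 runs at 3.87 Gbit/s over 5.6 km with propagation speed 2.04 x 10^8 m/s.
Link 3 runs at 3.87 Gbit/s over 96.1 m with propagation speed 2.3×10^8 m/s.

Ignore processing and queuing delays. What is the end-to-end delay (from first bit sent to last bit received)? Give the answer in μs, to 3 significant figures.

22800 μs

L = 1460 × 8 = 11680 bits.
Transmission delay per hop = L/R = 11680/3870000000 = 3.01809 μs; 3 hops → 9.05426 μs.
Propagation delays (d/s per hop): 22750, 27.451, 0.417826 μs; sum = 22777.9 μs.
End-to-end = 22800 μs.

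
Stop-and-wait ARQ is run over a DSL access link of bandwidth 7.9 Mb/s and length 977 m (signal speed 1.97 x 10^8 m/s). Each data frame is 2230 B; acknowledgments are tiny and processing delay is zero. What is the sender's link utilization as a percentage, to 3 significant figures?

99.6 %

t_tx = L/R = 17840/7900000 = 0.00225823 s.
t_prop = 977/197000000 = 4.95939e-06 s; RTT = 9.91878e-06 s.
Cycle = t_tx + RTT = 0.00226815 s.
Utilization = t_tx / cycle = 0.00225823/0.00226815 = 99.6 %.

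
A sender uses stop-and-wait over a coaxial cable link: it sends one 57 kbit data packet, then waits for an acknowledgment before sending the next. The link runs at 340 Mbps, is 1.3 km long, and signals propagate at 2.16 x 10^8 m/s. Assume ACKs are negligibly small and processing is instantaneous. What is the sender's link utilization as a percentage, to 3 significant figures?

93.3 %

t_tx = L/R = 57000/340000000 = 0.000167647 s.
t_prop = 1300/216000000 = 6.01852e-06 s; RTT = 1.2037e-05 s.
Cycle = t_tx + RTT = 0.000179684 s.
Utilization = t_tx / cycle = 0.000167647/0.000179684 = 93.3 %.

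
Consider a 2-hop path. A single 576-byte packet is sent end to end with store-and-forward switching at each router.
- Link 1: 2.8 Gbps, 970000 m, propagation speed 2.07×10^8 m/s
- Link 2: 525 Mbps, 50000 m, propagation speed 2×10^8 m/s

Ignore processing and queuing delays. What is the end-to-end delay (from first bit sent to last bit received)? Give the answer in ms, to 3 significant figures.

4.95 ms

L = 576 × 8 = 4608 bits.
Transmission delays (L/R per hop): 0.00164571, 0.00877714 ms; sum = 0.0104229 ms.
Propagation delays (d/s per hop): 4.68599, 0.25 ms; sum = 4.93599 ms.
End-to-end = 4.95 ms.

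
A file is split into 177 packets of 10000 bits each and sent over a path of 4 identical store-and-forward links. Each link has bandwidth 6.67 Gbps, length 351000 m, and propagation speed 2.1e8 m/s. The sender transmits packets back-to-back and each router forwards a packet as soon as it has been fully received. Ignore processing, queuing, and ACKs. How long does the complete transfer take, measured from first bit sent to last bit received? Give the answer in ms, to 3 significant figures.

Per-hop transmission t_tx = L/R = 10000/6670000000 = 0.00149925 ms.
Per-hop propagation t_prop = 351000/210000000 = 1.67143 ms.
Pipeline fill: first packet needs 4·t_tx to clear all hops; remaining 176 packets each add one t_tx.
Total = (4+177-1)·t_tx + 4·t_prop = 180·0.00149925 + 4·1.67143 = 6.96 ms.

6.96 ms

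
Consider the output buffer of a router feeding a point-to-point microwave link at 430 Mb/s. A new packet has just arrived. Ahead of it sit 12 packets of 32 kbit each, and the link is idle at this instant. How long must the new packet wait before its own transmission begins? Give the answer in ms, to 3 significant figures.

0.893 ms

Each queued packet: L/R = 32000/430000000 = 0.0744186 ms.
12 queued → 0.893023 ms.
Queuing delay = 0.893 ms.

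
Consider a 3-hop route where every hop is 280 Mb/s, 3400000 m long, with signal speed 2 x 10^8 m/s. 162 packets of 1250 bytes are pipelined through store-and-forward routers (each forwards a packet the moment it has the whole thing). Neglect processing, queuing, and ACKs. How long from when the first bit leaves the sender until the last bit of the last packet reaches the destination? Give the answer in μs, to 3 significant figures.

56900 μs

Per-hop transmission t_tx = L/R = 10000/280000000 = 35.7143 μs.
Per-hop propagation t_prop = 3400000/200000000 = 17000 μs.
Pipeline fill: first packet needs 3·t_tx to clear all hops; remaining 161 packets each add one t_tx.
Total = (3+162-1)·t_tx + 3·t_prop = 164·35.7143 + 3·17000 = 56900 μs.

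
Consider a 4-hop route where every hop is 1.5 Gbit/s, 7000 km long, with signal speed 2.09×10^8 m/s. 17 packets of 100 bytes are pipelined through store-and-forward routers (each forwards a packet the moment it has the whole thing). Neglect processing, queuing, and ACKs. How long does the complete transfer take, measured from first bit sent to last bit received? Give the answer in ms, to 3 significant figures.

134 ms

Per-hop transmission t_tx = L/R = 800/1500000000 = 0.000533333 ms.
Per-hop propagation t_prop = 7000000/209000000 = 33.4928 ms.
Pipeline fill: first packet needs 4·t_tx to clear all hops; remaining 16 packets each add one t_tx.
Total = (4+17-1)·t_tx + 4·t_prop = 20·0.000533333 + 4·33.4928 = 134 ms.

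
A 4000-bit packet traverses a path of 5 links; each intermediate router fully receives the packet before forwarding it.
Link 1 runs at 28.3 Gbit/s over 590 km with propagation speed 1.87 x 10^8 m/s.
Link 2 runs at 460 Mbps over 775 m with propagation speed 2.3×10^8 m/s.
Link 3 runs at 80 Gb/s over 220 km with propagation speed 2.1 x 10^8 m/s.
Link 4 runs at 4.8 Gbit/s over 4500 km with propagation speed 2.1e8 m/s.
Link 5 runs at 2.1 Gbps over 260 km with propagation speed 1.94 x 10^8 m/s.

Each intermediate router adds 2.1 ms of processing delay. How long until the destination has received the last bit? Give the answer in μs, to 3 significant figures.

Transmission delays (L/R per hop): 0.141343, 8.69565, 0.05, 0.833333, 1.90476 μs; sum = 11.6251 μs.
Propagation delays (d/s per hop): 3155.08, 3.36957, 1047.62, 21428.6, 1340.21 μs; sum = 26974.8 μs.
Processing at 4 router(s): 4 × 2.1 ms = 8400 μs.
End-to-end = 35400 μs.

35400 μs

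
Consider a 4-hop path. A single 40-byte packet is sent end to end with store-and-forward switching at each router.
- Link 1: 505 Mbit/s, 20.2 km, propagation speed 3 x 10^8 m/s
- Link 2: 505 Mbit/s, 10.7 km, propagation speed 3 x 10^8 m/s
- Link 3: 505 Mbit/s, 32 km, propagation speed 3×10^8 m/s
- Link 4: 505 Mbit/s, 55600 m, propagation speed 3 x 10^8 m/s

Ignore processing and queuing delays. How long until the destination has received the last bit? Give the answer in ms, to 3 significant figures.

0.398 ms

L = 40 × 8 = 320 bits.
Transmission delay per hop = L/R = 320/505000000 = 0.000633663 ms; 4 hops → 0.00253465 ms.
Propagation delays (d/s per hop): 0.0673333, 0.0356667, 0.106667, 0.185333 ms; sum = 0.395 ms.
End-to-end = 0.398 ms.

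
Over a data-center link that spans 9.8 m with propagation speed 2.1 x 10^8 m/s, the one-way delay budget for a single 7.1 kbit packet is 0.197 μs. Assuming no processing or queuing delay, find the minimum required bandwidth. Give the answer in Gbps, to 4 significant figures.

47.23 Gbps

Propagation delay = 9.8 / 210000000 = 0.0466667 μs.
Transmission budget = 0.197 − 0.0466667 = 0.150333 μs.
R ≥ L / t_tx = 7100 bits / 1.50333e-07 s = 47.23 Gbps.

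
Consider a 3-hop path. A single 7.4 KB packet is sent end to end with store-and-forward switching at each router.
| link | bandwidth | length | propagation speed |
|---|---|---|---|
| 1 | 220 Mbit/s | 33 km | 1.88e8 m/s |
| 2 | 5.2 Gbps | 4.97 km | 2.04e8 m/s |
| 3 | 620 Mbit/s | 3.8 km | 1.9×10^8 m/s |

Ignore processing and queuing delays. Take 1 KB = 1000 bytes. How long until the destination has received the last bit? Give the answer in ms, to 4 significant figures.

0.5959 ms

L = 59200 bits.
Transmission delays (L/R per hop): 0.269091, 0.0113846, 0.0954839 ms; sum = 0.375959 ms.
Propagation delays (d/s per hop): 0.175532, 0.0243627, 0.02 ms; sum = 0.219895 ms.
End-to-end = 0.5959 ms.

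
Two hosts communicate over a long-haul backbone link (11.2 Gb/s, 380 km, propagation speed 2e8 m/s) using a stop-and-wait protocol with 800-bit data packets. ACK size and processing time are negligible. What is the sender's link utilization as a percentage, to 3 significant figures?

0.00188 %

t_tx = L/R = 800/11200000000 = 7.14286e-08 s.
t_prop = 380000/200000000 = 0.0019 s; RTT = 0.0038 s.
Cycle = t_tx + RTT = 0.00380007 s.
Utilization = t_tx / cycle = 7.14286e-08/0.00380007 = 0.00188 %.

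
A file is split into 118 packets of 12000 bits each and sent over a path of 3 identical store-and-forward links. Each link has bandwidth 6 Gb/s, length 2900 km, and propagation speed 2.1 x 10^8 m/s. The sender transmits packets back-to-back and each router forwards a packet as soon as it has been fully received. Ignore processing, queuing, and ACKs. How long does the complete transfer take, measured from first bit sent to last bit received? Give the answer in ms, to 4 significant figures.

Per-hop transmission t_tx = L/R = 12000/6000000000 = 0.002 ms.
Per-hop propagation t_prop = 2900000/210000000 = 13.8095 ms.
Pipeline fill: first packet needs 3·t_tx to clear all hops; remaining 117 packets each add one t_tx.
Total = (3+118-1)·t_tx + 3·t_prop = 120·0.002 + 3·13.8095 = 41.67 ms.

41.67 ms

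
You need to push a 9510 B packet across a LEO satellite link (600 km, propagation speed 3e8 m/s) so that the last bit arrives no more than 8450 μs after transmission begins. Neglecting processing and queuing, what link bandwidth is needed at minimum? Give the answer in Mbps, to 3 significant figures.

11.8 Mbps

L = 76080 bits.
Propagation delay = 600000 / 300000000 = 2000 μs.
Transmission budget = 8450 − 2000 = 6450 μs.
R ≥ L / t_tx = 76080 bits / 0.00645 s = 11.8 Mbps.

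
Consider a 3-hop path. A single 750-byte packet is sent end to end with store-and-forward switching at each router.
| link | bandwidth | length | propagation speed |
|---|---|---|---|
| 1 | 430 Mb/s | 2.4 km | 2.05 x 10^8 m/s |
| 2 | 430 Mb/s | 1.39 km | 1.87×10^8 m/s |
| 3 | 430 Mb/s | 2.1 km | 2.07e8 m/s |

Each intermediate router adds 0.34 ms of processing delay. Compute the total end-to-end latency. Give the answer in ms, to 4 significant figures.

L = 750 × 8 = 6000 bits.
Transmission delay per hop = L/R = 6000/430000000 = 0.0139535 ms; 3 hops → 0.0418605 ms.
Propagation delays (d/s per hop): 0.0117073, 0.00743316, 0.0101449 ms; sum = 0.0292854 ms.
Processing at 2 router(s): 2 × 0.34 ms = 0.68 ms.
End-to-end = 0.7511 ms.

0.7511 ms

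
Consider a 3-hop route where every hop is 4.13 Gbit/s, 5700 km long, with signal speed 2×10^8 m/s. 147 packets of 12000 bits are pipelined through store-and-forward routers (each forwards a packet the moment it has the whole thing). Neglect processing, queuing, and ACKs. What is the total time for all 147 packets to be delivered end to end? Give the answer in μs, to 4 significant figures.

Per-hop transmission t_tx = L/R = 12000/4130000000 = 2.90557 μs.
Per-hop propagation t_prop = 5700000/200000000 = 28500 μs.
Pipeline fill: first packet needs 3·t_tx to clear all hops; remaining 146 packets each add one t_tx.
Total = (3+147-1)·t_tx + 3·t_prop = 149·2.90557 + 3·28500 = 85930 μs.

85930 μs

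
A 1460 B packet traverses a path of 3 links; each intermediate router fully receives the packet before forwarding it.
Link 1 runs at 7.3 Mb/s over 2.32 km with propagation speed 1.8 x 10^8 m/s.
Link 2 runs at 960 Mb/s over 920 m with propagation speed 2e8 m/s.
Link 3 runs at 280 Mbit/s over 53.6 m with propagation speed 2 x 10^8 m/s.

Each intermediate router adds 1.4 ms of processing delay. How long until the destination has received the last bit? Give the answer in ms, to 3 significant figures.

4.47 ms

L = 1460 × 8 = 11680 bits.
Transmission delays (L/R per hop): 1.6, 0.0121667, 0.0417143 ms; sum = 1.65388 ms.
Propagation delays (d/s per hop): 0.0128889, 0.0046, 0.000268 ms; sum = 0.0177569 ms.
Processing at 2 router(s): 2 × 1.4 ms = 2.8 ms.
End-to-end = 4.47 ms.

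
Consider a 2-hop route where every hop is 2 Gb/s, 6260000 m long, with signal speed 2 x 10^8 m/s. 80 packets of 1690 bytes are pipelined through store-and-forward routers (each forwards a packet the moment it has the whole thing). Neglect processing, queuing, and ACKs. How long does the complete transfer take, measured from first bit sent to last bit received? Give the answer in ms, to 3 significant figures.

Per-hop transmission t_tx = L/R = 13520/2000000000 = 0.00676 ms.
Per-hop propagation t_prop = 6260000/200000000 = 31.3 ms.
Pipeline fill: first packet needs 2·t_tx to clear all hops; remaining 79 packets each add one t_tx.
Total = (2+80-1)·t_tx + 2·t_prop = 81·0.00676 + 2·31.3 = 63.1 ms.

63.1 ms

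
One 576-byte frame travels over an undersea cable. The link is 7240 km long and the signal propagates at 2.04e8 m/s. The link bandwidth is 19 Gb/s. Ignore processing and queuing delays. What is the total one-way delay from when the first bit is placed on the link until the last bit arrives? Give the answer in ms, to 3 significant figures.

35.5 ms

L = 576 × 8 = 4608 bits.
Transmission delay = L/R = 4608 / 19000000000 = 0.000242526 ms.
Propagation delay = d/s = 7240000 m / 204000000 m/s = 35.4902 ms.
Total = 35.5 ms.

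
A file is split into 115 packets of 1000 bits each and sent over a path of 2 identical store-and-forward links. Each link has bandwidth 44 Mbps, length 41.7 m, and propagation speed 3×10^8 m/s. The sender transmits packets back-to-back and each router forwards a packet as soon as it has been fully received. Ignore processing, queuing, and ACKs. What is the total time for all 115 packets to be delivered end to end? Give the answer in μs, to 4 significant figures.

2637 μs

Per-hop transmission t_tx = L/R = 1000/44000000 = 22.7273 μs.
Per-hop propagation t_prop = 41.7/300000000 = 0.139 μs.
Pipeline fill: first packet needs 2·t_tx to clear all hops; remaining 114 packets each add one t_tx.
Total = (2+115-1)·t_tx + 2·t_prop = 116·22.7273 + 2·0.139 = 2637 μs.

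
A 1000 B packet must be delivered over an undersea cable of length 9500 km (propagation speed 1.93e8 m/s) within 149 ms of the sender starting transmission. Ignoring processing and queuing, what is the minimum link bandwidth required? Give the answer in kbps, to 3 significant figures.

80.2 kbps

L = 8000 bits.
Propagation delay = 9500000 / 193000000 = 49.2228 ms.
Transmission budget = 149 − 49.2228 = 99.7772 ms.
R ≥ L / t_tx = 8000 bits / 0.0997772 s = 80.2 kbps.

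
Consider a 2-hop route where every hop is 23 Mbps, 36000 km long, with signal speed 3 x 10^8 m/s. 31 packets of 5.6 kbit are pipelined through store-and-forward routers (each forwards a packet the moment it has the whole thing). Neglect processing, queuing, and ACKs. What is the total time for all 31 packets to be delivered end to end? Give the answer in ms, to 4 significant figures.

Per-hop transmission t_tx = L/R = 5600/23000000 = 0.243478 ms.
Per-hop propagation t_prop = 36000000/300000000 = 120 ms.
Pipeline fill: first packet needs 2·t_tx to clear all hops; remaining 30 packets each add one t_tx.
Total = (2+31-1)·t_tx + 2·t_prop = 32·0.243478 + 2·120 = 247.8 ms.

247.8 ms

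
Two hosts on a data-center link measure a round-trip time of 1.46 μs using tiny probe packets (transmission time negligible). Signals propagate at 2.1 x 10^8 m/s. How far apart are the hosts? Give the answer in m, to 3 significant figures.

153 m

One-way propagation = RTT/2 = 0.73 μs.
d = s × t = 210000000 × 7.3e-07 = 153 m.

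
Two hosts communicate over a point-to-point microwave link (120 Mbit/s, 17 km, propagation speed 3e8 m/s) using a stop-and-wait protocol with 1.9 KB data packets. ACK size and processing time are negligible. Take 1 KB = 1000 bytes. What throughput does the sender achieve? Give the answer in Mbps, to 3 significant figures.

63.3 Mbps

t_tx = L/R = 15200/120000000 = 0.000126667 s.
t_prop = 17000/300000000 = 5.66667e-05 s; RTT = 0.000113333 s.
Cycle = t_tx + RTT = 0.00024 s.
Throughput = L / cycle = 15200 / 0.00024 = 63.3 Mbps.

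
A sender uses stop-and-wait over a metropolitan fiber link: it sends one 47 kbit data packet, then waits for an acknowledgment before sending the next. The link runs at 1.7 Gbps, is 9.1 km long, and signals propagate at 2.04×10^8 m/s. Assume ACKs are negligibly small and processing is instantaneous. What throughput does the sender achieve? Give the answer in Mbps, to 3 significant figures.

402 Mbps

t_tx = L/R = 47000/1700000000 = 2.76471e-05 s.
t_prop = 9100/204000000 = 4.46078e-05 s; RTT = 8.92157e-05 s.
Cycle = t_tx + RTT = 0.000116863 s.
Throughput = L / cycle = 47000 / 0.000116863 = 402 Mbps.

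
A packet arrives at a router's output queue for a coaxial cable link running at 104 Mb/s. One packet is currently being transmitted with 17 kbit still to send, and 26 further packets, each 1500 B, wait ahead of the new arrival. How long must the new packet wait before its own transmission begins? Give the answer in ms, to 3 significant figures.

3.16 ms

Each queued packet: L/R = 12000/104000000 = 0.115385 ms.
26 queued → 3 ms.
Plus remaining 17000 bits of current packet: 0.163462 ms.
Queuing delay = 3.16 ms.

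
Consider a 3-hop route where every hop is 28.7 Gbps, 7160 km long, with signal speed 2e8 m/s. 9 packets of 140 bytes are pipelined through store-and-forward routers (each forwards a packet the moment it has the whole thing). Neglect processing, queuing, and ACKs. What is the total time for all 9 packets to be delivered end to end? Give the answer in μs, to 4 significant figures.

107400 μs

Per-hop transmission t_tx = L/R = 1120/28700000000 = 0.0390244 μs.
Per-hop propagation t_prop = 7160000/200000000 = 35800 μs.
Pipeline fill: first packet needs 3·t_tx to clear all hops; remaining 8 packets each add one t_tx.
Total = (3+9-1)·t_tx + 3·t_prop = 11·0.0390244 + 3·35800 = 107400 μs.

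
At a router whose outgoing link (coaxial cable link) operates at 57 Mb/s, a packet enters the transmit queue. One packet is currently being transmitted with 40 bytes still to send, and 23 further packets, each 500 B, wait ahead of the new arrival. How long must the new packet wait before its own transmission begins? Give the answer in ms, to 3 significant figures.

1.62 ms

Each queued packet: L/R = 4000/57000000 = 0.0701754 ms.
23 queued → 1.61404 ms.
Plus remaining 320 bits of current packet: 0.00561404 ms.
Queuing delay = 1.62 ms.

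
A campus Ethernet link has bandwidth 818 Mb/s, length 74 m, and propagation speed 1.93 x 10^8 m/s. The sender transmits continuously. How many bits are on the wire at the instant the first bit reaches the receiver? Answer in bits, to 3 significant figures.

314 bits

Propagation delay = 74 / 193000000 = 3.8342e-07 s.
BDP = R × t_prop = 818000000 × 3.8342e-07 = 313.637 bits.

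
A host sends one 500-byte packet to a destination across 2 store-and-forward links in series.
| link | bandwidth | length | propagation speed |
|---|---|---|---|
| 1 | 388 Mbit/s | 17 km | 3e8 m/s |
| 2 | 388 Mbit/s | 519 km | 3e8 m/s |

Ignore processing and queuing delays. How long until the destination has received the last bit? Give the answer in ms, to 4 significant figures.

L = 500 × 8 = 4000 bits.
Transmission delay per hop = L/R = 4000/388000000 = 0.0103093 ms; 2 hops → 0.0206186 ms.
Propagation delays (d/s per hop): 0.0566667, 1.73 ms; sum = 1.78667 ms.
End-to-end = 1.807 ms.

1.807 ms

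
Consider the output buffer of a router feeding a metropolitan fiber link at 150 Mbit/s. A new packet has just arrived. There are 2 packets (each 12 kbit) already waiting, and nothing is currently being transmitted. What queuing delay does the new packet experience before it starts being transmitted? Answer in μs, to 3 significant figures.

160 μs

Each queued packet: L/R = 12000/150000000 = 80 μs.
2 queued → 160 μs.
Queuing delay = 160 μs.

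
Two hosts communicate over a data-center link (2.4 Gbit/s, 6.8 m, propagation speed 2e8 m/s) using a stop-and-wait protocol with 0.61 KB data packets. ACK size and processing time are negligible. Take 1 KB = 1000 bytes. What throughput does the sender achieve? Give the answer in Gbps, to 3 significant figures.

t_tx = L/R = 4880/2400000000 = 2.03333e-06 s.
t_prop = 6.8/200000000 = 3.4e-08 s; RTT = 6.8e-08 s.
Cycle = t_tx + RTT = 2.10133e-06 s.
Throughput = L / cycle = 4880 / 2.10133e-06 = 2.32 Gbps.

2.32 Gbps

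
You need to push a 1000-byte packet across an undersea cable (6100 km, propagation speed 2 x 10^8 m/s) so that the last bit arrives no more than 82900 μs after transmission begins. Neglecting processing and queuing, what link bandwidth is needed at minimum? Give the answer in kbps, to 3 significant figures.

153 kbps

L = 8000 bits.
Propagation delay = 6100000 / 200000000 = 30500 μs.
Transmission budget = 82900 − 30500 = 52400 μs.
R ≥ L / t_tx = 8000 bits / 0.0524 s = 153 kbps.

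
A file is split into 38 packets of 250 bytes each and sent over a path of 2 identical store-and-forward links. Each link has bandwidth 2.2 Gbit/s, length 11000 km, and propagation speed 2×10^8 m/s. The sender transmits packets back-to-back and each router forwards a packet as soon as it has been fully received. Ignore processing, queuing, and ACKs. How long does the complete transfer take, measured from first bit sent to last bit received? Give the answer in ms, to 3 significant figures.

Per-hop transmission t_tx = L/R = 2000/2200000000 = 0.000909091 ms.
Per-hop propagation t_prop = 11000000/200000000 = 55 ms.
Pipeline fill: first packet needs 2·t_tx to clear all hops; remaining 37 packets each add one t_tx.
Total = (2+38-1)·t_tx + 2·t_prop = 39·0.000909091 + 2·55 = 110 ms.

110 ms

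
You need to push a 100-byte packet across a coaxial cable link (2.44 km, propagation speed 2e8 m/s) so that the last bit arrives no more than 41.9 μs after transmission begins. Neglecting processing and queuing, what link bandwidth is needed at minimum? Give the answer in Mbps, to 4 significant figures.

26.94 Mbps

L = 800 bits.
Propagation delay = 2440 / 200000000 = 12.2 μs.
Transmission budget = 41.9 − 12.2 = 29.7 μs.
R ≥ L / t_tx = 800 bits / 2.97e-05 s = 26.94 Mbps.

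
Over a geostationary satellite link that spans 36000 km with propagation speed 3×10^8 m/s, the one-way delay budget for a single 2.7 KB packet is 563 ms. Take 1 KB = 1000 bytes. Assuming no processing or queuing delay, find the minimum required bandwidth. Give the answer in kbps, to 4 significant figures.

L = 21600 bits.
Propagation delay = 36000000 / 300000000 = 120 ms.
Transmission budget = 563 − 120 = 443 ms.
R ≥ L / t_tx = 21600 bits / 0.443 s = 48.76 kbps.

48.76 kbps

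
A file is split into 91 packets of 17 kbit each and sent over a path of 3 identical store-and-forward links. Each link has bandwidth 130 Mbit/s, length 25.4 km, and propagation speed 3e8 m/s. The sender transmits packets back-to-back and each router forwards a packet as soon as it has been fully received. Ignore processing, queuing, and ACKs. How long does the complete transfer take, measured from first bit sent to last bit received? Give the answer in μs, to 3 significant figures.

12400 μs

Per-hop transmission t_tx = L/R = 17000/130000000 = 130.769 μs.
Per-hop propagation t_prop = 25400/300000000 = 84.6667 μs.
Pipeline fill: first packet needs 3·t_tx to clear all hops; remaining 90 packets each add one t_tx.
Total = (3+91-1)·t_tx + 3·t_prop = 93·130.769 + 3·84.6667 = 12400 μs.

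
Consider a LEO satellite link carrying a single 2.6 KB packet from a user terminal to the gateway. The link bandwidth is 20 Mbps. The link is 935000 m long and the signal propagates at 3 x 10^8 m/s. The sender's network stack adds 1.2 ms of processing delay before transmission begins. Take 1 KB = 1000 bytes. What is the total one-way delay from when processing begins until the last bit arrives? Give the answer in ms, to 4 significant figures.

L = 20800 bits.
Transmission delay = L/R = 20800 / 20000000 = 1.04 ms.
Propagation delay = d/s = 935000 m / 300000000 m/s = 3.11667 ms.
Plus processing delay 1.2 ms = 1.2 ms.
Total = 5.357 ms.

5.357 ms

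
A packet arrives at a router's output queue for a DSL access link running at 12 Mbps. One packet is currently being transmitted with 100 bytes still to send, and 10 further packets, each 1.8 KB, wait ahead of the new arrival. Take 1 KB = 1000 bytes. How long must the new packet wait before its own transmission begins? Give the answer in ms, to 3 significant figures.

Each queued packet: L/R = 14400/12000000 = 1.2 ms.
10 queued → 12 ms.
Plus remaining 800 bits of current packet: 0.0666667 ms.
Queuing delay = 12.1 ms.

12.1 ms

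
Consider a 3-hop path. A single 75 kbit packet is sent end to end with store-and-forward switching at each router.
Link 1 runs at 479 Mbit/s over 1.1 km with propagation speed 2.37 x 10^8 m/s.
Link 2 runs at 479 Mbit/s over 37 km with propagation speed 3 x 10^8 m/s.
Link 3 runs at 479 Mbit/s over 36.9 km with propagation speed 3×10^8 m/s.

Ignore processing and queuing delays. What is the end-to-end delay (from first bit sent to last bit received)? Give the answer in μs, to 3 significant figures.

721 μs

L = 75000 bits.
Transmission delay per hop = L/R = 75000/479000000 = 156.576 μs; 3 hops → 469.729 μs.
Propagation delays (d/s per hop): 4.64135, 123.333, 123 μs; sum = 250.975 μs.
End-to-end = 721 μs.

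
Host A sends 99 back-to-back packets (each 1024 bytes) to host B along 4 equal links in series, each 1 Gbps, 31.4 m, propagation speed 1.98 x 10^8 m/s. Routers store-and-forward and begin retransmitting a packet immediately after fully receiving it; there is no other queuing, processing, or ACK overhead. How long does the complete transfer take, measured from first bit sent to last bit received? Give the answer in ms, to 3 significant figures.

Per-hop transmission t_tx = L/R = 8192/1000000000 = 0.008192 ms.
Per-hop propagation t_prop = 31.4/198000000 = 0.000158586 ms.
Pipeline fill: first packet needs 4·t_tx to clear all hops; remaining 98 packets each add one t_tx.
Total = (4+99-1)·t_tx + 4·t_prop = 102·0.008192 + 4·0.000158586 = 0.836 ms.

0.836 ms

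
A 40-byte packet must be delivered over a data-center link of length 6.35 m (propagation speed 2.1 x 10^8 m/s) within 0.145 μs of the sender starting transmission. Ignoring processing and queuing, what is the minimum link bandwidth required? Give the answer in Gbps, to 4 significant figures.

2.788 Gbps

L = 320 bits.
Propagation delay = 6.35 / 210000000 = 0.0302381 μs.
Transmission budget = 0.145 − 0.0302381 = 0.114762 μs.
R ≥ L / t_tx = 320 bits / 1.14762e-07 s = 2.788 Gbps.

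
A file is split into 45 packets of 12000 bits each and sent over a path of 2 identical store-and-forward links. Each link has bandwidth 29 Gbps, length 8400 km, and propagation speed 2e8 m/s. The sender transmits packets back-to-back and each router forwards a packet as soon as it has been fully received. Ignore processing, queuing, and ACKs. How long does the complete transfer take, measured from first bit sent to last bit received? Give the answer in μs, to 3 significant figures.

84000 μs

Per-hop transmission t_tx = L/R = 12000/29000000000 = 0.413793 μs.
Per-hop propagation t_prop = 8400000/200000000 = 42000 μs.
Pipeline fill: first packet needs 2·t_tx to clear all hops; remaining 44 packets each add one t_tx.
Total = (2+45-1)·t_tx + 2·t_prop = 46·0.413793 + 2·42000 = 84000 μs.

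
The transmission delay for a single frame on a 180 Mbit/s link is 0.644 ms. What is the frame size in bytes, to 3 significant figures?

14500 bytes

L = R × t_tx = 180000000 b/s × 0.000644 s = 115920 bits.
In bytes: 115920 / 8 = 14500 bytes.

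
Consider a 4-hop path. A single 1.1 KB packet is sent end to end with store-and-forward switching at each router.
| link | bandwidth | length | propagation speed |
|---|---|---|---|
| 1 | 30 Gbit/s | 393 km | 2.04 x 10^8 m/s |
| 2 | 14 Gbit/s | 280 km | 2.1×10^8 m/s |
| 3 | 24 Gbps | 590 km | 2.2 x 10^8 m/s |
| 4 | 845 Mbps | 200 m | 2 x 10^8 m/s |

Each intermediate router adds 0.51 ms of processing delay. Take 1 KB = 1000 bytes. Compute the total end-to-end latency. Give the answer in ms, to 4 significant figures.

L = 8800 bits.
Transmission delays (L/R per hop): 0.000293333, 0.000628571, 0.000366667, 0.0104142 ms; sum = 0.0117028 ms.
Propagation delays (d/s per hop): 1.92647, 1.33333, 2.68182, 0.001 ms; sum = 5.94262 ms.
Processing at 3 router(s): 3 × 0.51 ms = 1.53 ms.
End-to-end = 7.484 ms.

7.484 ms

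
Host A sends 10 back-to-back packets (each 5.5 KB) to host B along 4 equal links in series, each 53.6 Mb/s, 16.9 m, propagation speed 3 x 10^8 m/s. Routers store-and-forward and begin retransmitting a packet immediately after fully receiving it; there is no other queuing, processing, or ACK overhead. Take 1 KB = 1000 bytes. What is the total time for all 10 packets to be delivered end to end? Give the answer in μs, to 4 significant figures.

Per-hop transmission t_tx = L/R = 44000/53600000 = 820.896 μs.
Per-hop propagation t_prop = 16.9/300000000 = 0.0563333 μs.
Pipeline fill: first packet needs 4·t_tx to clear all hops; remaining 9 packets each add one t_tx.
Total = (4+10-1)·t_tx + 4·t_prop = 13·820.896 + 4·0.0563333 = 10670 μs.

10670 μs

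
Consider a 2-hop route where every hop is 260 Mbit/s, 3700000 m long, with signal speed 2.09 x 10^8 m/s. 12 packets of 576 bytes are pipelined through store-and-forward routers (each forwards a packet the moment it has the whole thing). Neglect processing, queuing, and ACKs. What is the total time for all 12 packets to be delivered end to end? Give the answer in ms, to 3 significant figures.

35.6 ms

Per-hop transmission t_tx = L/R = 4608/260000000 = 0.0177231 ms.
Per-hop propagation t_prop = 3700000/209000000 = 17.7033 ms.
Pipeline fill: first packet needs 2·t_tx to clear all hops; remaining 11 packets each add one t_tx.
Total = (2+12-1)·t_tx + 2·t_prop = 13·0.0177231 + 2·17.7033 = 35.6 ms.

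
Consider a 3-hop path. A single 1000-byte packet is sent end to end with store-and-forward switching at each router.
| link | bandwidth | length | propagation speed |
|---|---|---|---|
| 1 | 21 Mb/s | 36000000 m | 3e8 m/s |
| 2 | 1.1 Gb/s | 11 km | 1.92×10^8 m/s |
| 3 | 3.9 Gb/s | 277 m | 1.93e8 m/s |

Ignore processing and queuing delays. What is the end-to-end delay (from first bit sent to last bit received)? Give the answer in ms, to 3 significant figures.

120 ms

L = 1000 × 8 = 8000 bits.
Transmission delays (L/R per hop): 0.380952, 0.00727273, 0.00205128 ms; sum = 0.390276 ms.
Propagation delays (d/s per hop): 120, 0.0572917, 0.00143523 ms; sum = 120.059 ms.
End-to-end = 120 ms.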